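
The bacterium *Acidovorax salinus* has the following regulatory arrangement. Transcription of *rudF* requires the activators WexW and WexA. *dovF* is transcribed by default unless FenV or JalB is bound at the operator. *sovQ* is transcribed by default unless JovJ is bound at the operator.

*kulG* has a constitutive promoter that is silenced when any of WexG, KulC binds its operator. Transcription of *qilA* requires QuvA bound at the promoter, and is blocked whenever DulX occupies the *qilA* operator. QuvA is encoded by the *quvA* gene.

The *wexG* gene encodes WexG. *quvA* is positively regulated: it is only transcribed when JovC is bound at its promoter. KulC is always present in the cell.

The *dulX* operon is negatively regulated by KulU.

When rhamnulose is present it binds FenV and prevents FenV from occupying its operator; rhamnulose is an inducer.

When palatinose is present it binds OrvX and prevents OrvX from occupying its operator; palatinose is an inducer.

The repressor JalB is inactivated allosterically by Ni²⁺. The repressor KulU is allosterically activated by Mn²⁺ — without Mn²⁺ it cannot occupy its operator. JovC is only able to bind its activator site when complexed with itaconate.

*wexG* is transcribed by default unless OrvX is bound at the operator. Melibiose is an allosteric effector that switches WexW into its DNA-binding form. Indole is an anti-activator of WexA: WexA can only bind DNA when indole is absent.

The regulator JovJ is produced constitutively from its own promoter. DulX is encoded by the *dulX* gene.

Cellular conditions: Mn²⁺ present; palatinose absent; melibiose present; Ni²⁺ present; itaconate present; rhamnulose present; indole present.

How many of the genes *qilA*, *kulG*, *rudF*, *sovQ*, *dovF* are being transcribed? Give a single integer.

Itaconate is present, so JovC is active.
No repressor is bound and JovC is active, so *quvA* is transcribed.
So QuvA is produced and active.
Mn²⁺ is present, so KulU is active.
With repressor KulU bound, *dulX* is not transcribed.
So DulX is not produced.
No repressor is bound and QuvA is active, so *qilA* is transcribed.
→ *qilA* is ON.
Palatinose is absent, so OrvX is active.
With repressor OrvX bound, *wexG* is not transcribed.
So WexG is not produced.
KulC is produced constitutively and is active.
With repressor KulC bound, *kulG* is not transcribed.
→ *kulG* is OFF.
Melibiose is present, so WexW is active.
Indole is present, so WexA is inactive.
Required activator WexA is absent, so *rudF* is not transcribed.
→ *rudF* is OFF.
JovJ is produced constitutively and is active.
With repressor JovJ bound, *sovQ* is not transcribed.
→ *sovQ* is OFF.
Rhamnulose is present, so FenV is inactive.
Ni²⁺ is present, so JalB is inactive.
With no repressor bound, *dovF* is transcribed.
→ *dovF* is ON.
2 of the 5 genes are transcribed.

2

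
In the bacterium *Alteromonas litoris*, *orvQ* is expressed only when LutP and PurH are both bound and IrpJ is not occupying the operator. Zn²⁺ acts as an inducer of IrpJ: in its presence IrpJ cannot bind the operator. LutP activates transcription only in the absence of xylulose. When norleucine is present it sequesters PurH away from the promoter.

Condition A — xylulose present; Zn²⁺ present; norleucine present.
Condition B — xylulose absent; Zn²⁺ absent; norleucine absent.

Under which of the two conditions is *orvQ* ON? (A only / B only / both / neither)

neither

Condition A:
Xylulose is present, so LutP is inactive.
Zn²⁺ is present, so IrpJ is inactive.
Norleucine is present, so PurH is inactive.
Required activator LutP is absent, so *orvQ* is not transcribed.
→ *orvQ* is OFF in A.
Condition B:
Xylulose is absent, so LutP is active.
Zn²⁺ is absent, so IrpJ is active.
Norleucine is absent, so PurH is active.
With repressor IrpJ bound, *orvQ* is not transcribed.
→ *orvQ* is OFF in B.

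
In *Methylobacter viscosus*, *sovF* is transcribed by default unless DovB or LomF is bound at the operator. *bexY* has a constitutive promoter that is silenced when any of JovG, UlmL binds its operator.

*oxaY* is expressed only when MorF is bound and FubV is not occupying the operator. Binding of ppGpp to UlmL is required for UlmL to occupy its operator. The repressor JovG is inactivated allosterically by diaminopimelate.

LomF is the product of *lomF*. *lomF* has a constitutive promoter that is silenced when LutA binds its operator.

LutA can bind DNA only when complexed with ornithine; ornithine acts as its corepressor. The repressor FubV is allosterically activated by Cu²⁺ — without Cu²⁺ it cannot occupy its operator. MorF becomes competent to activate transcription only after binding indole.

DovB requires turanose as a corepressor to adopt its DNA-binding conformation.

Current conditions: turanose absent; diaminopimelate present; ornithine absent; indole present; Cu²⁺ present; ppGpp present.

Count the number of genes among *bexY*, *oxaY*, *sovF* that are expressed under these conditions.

Diaminopimelate is present, so JovG is inactive.
ppGpp is present, so UlmL is active.
With repressor UlmL bound, *bexY* is not transcribed.
→ *bexY* is OFF.
Indole is present, so MorF is active.
Cu²⁺ is present, so FubV is active.
With repressor FubV bound, *oxaY* is not transcribed.
→ *oxaY* is OFF.
Turanose is absent, so DovB is inactive.
Ornithine is absent, so LutA is inactive.
With no repressor bound, *lomF* is transcribed.
So LomF is produced and active.
With repressor LomF bound, *sovF* is not transcribed.
→ *sovF* is OFF.
0 of the 3 genes are transcribed.

0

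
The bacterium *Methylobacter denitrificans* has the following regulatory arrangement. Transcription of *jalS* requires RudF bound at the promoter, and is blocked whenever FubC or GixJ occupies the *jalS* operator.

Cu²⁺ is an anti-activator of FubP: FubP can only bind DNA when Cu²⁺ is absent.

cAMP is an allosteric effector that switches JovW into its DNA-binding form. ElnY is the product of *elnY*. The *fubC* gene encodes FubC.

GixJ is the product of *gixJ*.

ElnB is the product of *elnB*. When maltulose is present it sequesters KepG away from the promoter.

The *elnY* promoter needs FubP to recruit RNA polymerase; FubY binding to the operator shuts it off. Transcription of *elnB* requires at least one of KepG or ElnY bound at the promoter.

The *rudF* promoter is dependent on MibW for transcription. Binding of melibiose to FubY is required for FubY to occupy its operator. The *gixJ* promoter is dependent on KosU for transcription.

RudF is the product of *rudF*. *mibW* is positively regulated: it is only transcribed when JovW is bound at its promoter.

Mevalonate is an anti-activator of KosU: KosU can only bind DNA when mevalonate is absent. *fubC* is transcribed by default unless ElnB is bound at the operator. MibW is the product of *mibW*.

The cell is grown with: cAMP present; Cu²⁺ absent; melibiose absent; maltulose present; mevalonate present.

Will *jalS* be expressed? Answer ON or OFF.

Maltulose is present, so KepG is inactive.
Cu²⁺ is absent, so FubP is active.
Melibiose is absent, so FubY is inactive.
No repressor is bound and FubP is active, so *elnY* is transcribed.
So ElnY is produced and active.
Activator ElnY is present, so *elnB* is transcribed.
So ElnB is produced and active.
With repressor ElnB bound, *fubC* is not transcribed.
So FubC is not produced.
cAMP is present, so JovW is active.
No repressor is bound and JovW is active, so *mibW* is transcribed.
So MibW is produced and active.
No repressor is bound and MibW is active, so *rudF* is transcribed.
So RudF is produced and active.
Mevalonate is present, so KosU is inactive.
Required activator KosU is absent, so *gixJ* is not transcribed.
So GixJ is not produced.
No repressor is bound and RudF is active, so *jalS* is transcribed.

ON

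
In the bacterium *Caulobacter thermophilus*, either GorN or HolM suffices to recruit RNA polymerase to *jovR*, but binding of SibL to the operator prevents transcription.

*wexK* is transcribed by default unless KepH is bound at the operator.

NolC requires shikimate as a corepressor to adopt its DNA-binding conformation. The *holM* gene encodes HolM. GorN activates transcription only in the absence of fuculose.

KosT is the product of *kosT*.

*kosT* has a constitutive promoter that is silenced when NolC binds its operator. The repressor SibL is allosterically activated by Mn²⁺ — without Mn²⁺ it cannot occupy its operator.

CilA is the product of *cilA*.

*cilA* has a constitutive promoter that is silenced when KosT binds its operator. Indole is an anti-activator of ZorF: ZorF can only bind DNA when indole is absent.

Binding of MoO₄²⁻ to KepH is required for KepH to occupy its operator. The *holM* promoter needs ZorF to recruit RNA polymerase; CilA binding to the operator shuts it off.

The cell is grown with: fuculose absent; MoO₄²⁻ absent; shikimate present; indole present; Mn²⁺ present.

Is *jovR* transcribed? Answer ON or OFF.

OFF

Fuculose is absent, so GorN is active.
Indole is present, so ZorF is inactive.
Shikimate is present, so NolC is active.
With repressor NolC bound, *kosT* is not transcribed.
So KosT is not produced.
With no repressor bound, *cilA* is transcribed.
So CilA is produced and active.
With repressor CilA bound, *holM* is not transcribed.
So HolM is not produced.
Mn²⁺ is present, so SibL is active.
With repressor SibL bound, *jovR* is not transcribed.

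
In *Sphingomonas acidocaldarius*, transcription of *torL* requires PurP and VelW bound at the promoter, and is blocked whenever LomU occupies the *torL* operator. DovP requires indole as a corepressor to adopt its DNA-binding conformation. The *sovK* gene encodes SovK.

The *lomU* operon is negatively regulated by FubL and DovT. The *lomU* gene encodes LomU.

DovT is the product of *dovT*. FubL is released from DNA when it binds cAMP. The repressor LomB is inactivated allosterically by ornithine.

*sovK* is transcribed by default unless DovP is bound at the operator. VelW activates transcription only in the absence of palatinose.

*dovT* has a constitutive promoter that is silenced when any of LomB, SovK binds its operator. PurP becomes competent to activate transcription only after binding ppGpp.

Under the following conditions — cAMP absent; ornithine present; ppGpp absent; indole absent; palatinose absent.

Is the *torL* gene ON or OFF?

OFF

ppGpp is absent, so PurP is inactive.
cAMP is absent, so FubL is active.
Ornithine is present, so LomB is inactive.
Indole is absent, so DovP is inactive.
With no repressor bound, *sovK* is transcribed.
So SovK is produced and active.
With repressor SovK bound, *dovT* is not transcribed.
So DovT is not produced.
With repressor FubL bound, *lomU* is not transcribed.
So LomU is not produced.
Palatinose is absent, so VelW is active.
Required activator PurP is absent, so *torL* is not transcribed.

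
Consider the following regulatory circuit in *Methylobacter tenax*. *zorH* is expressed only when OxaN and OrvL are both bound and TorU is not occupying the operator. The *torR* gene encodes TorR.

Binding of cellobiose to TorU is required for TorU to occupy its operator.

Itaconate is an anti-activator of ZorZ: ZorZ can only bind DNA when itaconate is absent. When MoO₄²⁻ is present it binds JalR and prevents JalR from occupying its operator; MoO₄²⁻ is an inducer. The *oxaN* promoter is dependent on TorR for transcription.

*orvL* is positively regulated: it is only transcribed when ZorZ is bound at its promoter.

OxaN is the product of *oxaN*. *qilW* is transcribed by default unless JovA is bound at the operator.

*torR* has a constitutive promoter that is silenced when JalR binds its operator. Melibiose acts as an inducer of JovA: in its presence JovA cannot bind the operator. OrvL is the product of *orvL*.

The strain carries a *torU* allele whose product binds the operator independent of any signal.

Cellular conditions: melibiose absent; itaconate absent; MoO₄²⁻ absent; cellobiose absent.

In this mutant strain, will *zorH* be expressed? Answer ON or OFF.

OFF

MoO₄²⁻ is absent, so JalR is active.
With repressor JalR bound, *torR* is not transcribed.
So TorR is not produced.
Required activator TorR is absent, so *oxaN* is not transcribed.
So OxaN is not produced.
TorU is constitutively active in this strain.
Itaconate is absent, so ZorZ is active.
No repressor is bound and ZorZ is active, so *orvL* is transcribed.
So OrvL is produced and active.
With repressor TorU bound, *zorH* is not transcribed.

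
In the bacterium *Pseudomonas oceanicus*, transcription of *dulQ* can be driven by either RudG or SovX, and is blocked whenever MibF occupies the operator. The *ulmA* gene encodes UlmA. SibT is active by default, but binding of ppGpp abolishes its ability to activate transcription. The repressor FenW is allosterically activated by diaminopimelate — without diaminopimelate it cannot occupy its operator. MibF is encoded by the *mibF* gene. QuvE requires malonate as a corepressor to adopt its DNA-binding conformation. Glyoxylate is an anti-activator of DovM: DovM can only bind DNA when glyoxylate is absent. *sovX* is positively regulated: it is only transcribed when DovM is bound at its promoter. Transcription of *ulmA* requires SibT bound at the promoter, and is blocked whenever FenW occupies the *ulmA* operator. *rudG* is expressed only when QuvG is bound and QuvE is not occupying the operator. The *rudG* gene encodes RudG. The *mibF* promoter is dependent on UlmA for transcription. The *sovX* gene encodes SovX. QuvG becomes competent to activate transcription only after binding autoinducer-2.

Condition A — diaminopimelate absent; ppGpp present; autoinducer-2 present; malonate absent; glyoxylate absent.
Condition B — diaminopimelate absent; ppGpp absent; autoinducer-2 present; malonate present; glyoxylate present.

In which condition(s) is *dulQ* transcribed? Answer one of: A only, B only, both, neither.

A only

Condition A:
Diaminopimelate is absent, so FenW is inactive.
ppGpp is present, so SibT is inactive.
Required activator SibT is absent, so *ulmA* is not transcribed.
So UlmA is not produced.
Required activator UlmA is absent, so *mibF* is not transcribed.
So MibF is not produced.
Autoinducer-2 is present, so QuvG is active.
Malonate is absent, so QuvE is inactive.
No repressor is bound and QuvG is active, so *rudG* is transcribed.
So RudG is produced and active.
Glyoxylate is absent, so DovM is active.
No repressor is bound and DovM is active, so *sovX* is transcribed.
So SovX is produced and active.
Activator RudG is present, so *dulQ* is transcribed.
→ *dulQ* is ON in A.
Condition B:
Diaminopimelate is absent, so FenW is inactive.
ppGpp is absent, so SibT is active.
No repressor is bound and SibT is active, so *ulmA* is transcribed.
So UlmA is produced and active.
No repressor is bound and UlmA is active, so *mibF* is transcribed.
So MibF is produced and active.
Autoinducer-2 is present, so QuvG is active.
Malonate is present, so QuvE is active.
With repressor QuvE bound, *rudG* is not transcribed.
So RudG is not produced.
Glyoxylate is present, so DovM is inactive.
Required activator DovM is absent, so *sovX* is not transcribed.
So SovX is not produced.
With repressor MibF bound, *dulQ* is not transcribed.
→ *dulQ* is OFF in B.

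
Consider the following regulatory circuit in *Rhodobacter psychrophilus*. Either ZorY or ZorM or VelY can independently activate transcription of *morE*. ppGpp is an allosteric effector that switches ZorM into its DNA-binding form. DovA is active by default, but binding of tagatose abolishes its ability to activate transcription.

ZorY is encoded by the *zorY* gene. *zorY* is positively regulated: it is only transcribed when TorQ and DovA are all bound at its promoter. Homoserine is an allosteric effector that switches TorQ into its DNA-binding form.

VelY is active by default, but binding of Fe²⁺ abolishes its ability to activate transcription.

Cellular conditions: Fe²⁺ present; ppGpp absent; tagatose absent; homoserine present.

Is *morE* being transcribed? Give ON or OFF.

Homoserine is present, so TorQ is active.
Tagatose is absent, so DovA is active.
No repressor is bound and TorQ and DovA are active, so *zorY* is transcribed.
So ZorY is produced and active.
ppGpp is absent, so ZorM is inactive.
Fe²⁺ is present, so VelY is inactive.
Activator ZorY is present, so *morE* is transcribed.

ON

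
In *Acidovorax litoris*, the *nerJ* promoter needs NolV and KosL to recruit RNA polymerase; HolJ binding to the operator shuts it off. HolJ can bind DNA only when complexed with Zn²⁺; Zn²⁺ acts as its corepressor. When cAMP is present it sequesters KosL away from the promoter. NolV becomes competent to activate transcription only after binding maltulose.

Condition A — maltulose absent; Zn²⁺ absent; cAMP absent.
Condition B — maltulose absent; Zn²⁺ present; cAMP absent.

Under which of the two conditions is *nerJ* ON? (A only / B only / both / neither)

Condition A:
Maltulose is absent, so NolV is inactive.
Zn²⁺ is absent, so HolJ is inactive.
cAMP is absent, so KosL is active.
Required activator NolV is absent, so *nerJ* is not transcribed.
→ *nerJ* is OFF in A.
Condition B:
Maltulose is absent, so NolV is inactive.
Zn²⁺ is present, so HolJ is active.
cAMP is absent, so KosL is active.
With repressor HolJ bound, *nerJ* is not transcribed.
→ *nerJ* is OFF in B.

neither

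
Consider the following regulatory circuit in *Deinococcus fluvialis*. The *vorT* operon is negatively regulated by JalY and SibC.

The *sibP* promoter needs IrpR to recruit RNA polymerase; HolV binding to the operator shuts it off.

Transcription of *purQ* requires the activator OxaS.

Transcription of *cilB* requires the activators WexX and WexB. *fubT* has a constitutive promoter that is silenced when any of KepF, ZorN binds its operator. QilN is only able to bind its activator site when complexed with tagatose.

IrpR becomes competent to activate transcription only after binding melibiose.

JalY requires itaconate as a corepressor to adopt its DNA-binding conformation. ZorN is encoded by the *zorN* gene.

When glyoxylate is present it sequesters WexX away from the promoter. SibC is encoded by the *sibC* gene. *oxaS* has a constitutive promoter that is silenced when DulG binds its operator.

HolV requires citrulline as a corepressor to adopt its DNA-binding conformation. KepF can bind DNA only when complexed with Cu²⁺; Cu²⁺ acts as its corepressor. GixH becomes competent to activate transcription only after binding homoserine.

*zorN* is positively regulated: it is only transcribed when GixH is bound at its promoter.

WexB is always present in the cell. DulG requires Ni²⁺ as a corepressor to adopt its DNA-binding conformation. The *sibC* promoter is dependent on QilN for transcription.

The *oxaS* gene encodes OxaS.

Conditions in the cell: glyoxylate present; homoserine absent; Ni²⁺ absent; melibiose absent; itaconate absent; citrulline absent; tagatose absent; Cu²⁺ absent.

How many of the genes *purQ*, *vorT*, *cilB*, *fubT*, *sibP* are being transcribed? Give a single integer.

3

Ni²⁺ is absent, so DulG is inactive.
With no repressor bound, *oxaS* is transcribed.
So OxaS is produced and active.
No repressor is bound and OxaS is active, so *purQ* is transcribed.
→ *purQ* is ON.
Itaconate is absent, so JalY is inactive.
Tagatose is absent, so QilN is inactive.
Required activator QilN is absent, so *sibC* is not transcribed.
So SibC is not produced.
With no repressor bound, *vorT* is transcribed.
→ *vorT* is ON.
Glyoxylate is present, so WexX is inactive.
WexB is produced constitutively and is active.
Required activator WexX is absent, so *cilB* is not transcribed.
→ *cilB* is OFF.
Cu²⁺ is absent, so KepF is inactive.
Homoserine is absent, so GixH is inactive.
Required activator GixH is absent, so *zorN* is not transcribed.
So ZorN is not produced.
With no repressor bound, *fubT* is transcribed.
→ *fubT* is ON.
Melibiose is absent, so IrpR is inactive.
Citrulline is absent, so HolV is inactive.
Required activator IrpR is absent, so *sibP* is not transcribed.
→ *sibP* is OFF.
3 of the 5 genes are transcribed.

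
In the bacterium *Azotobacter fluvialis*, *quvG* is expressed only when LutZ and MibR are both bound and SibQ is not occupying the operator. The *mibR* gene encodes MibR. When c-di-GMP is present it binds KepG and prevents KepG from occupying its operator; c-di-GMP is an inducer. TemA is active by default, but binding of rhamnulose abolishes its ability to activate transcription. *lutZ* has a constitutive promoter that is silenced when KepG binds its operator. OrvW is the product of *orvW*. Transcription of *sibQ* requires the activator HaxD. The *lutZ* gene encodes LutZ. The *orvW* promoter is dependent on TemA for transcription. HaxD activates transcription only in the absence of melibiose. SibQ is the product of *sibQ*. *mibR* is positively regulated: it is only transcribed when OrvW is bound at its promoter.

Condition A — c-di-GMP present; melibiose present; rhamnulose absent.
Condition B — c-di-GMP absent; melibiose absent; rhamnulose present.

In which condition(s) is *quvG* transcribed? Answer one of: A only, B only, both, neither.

A only

Condition A:
c-di-GMP is present, so KepG is inactive.
With no repressor bound, *lutZ* is transcribed.
So LutZ is produced and active.
Melibiose is present, so HaxD is inactive.
Required activator HaxD is absent, so *sibQ* is not transcribed.
So SibQ is not produced.
Rhamnulose is absent, so TemA is active.
No repressor is bound and TemA is active, so *orvW* is transcribed.
So OrvW is produced and active.
No repressor is bound and OrvW is active, so *mibR* is transcribed.
So MibR is produced and active.
No repressor is bound and LutZ and MibR are active, so *quvG* is transcribed.
→ *quvG* is ON in A.
Condition B:
c-di-GMP is absent, so KepG is active.
With repressor KepG bound, *lutZ* is not transcribed.
So LutZ is not produced.
Melibiose is absent, so HaxD is active.
No repressor is bound and HaxD is active, so *sibQ* is transcribed.
So SibQ is produced and active.
Rhamnulose is present, so TemA is inactive.
Required activator TemA is absent, so *orvW* is not transcribed.
So OrvW is not produced.
Required activator OrvW is absent, so *mibR* is not transcribed.
So MibR is not produced.
With repressor SibQ bound, *quvG* is not transcribed.
→ *quvG* is OFF in B.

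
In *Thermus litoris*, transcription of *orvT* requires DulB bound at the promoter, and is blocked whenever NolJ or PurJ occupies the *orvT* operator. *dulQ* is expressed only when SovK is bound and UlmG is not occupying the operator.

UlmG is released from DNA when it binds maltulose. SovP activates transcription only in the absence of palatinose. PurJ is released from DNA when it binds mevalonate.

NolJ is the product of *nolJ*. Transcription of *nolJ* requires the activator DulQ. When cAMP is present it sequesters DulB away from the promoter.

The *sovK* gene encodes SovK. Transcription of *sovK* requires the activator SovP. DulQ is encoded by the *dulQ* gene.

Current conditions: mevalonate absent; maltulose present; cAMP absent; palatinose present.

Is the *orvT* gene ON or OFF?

Maltulose is present, so UlmG is inactive.
Palatinose is present, so SovP is inactive.
Required activator SovP is absent, so *sovK* is not transcribed.
So SovK is not produced.
Required activator SovK is absent, so *dulQ* is not transcribed.
So DulQ is not produced.
Required activator DulQ is absent, so *nolJ* is not transcribed.
So NolJ is not produced.
cAMP is absent, so DulB is active.
Mevalonate is absent, so PurJ is active.
With repressor PurJ bound, *orvT* is not transcribed.

OFF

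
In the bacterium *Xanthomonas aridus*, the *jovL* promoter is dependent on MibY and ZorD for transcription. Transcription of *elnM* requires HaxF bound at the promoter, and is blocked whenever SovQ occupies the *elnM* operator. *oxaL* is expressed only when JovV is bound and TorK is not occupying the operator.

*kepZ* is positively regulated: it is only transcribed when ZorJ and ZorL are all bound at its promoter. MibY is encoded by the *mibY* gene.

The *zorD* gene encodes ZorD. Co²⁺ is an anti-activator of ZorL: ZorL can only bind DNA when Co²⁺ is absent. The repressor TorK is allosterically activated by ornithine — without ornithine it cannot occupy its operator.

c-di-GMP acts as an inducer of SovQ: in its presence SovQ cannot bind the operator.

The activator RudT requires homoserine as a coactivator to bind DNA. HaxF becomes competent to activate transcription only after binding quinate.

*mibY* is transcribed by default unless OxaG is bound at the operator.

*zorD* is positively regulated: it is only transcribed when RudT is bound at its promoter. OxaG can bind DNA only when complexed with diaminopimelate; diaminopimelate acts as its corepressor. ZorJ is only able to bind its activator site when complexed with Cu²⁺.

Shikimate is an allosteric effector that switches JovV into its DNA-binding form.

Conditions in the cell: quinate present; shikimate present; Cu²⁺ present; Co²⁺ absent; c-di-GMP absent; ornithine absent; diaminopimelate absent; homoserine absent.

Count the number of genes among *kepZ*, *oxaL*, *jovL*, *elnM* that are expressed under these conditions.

2

Cu²⁺ is present, so ZorJ is active.
Co²⁺ is absent, so ZorL is active.
No repressor is bound and ZorJ and ZorL are active, so *kepZ* is transcribed.
→ *kepZ* is ON.
Ornithine is absent, so TorK is inactive.
Shikimate is present, so JovV is active.
No repressor is bound and JovV is active, so *oxaL* is transcribed.
→ *oxaL* is ON.
Diaminopimelate is absent, so OxaG is inactive.
With no repressor bound, *mibY* is transcribed.
So MibY is produced and active.
Homoserine is absent, so RudT is inactive.
Required activator RudT is absent, so *zorD* is not transcribed.
So ZorD is not produced.
Required activator ZorD is absent, so *jovL* is not transcribed.
→ *jovL* is OFF.
c-di-GMP is absent, so SovQ is active.
Quinate is present, so HaxF is active.
With repressor SovQ bound, *elnM* is not transcribed.
→ *elnM* is OFF.
2 of the 4 genes are transcribed.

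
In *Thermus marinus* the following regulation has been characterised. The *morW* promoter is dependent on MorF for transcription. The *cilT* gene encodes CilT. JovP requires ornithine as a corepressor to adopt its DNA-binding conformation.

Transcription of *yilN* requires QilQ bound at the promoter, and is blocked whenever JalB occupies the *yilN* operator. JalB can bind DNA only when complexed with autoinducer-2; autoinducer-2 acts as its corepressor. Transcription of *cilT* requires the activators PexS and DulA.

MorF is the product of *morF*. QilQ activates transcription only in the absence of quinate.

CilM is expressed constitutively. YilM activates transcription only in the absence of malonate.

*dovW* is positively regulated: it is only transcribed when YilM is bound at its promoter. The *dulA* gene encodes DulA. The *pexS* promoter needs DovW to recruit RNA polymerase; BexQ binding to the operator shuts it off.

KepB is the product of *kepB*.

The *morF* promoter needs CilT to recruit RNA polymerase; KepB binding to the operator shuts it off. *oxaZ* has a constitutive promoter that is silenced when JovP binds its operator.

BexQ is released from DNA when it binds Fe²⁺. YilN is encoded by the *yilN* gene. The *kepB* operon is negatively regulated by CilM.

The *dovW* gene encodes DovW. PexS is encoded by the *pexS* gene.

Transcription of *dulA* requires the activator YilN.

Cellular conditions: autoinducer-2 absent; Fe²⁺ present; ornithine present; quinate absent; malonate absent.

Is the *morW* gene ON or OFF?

Malonate is absent, so YilM is active.
No repressor is bound and YilM is active, so *dovW* is transcribed.
So DovW is produced and active.
Fe²⁺ is present, so BexQ is inactive.
No repressor is bound and DovW is active, so *pexS* is transcribed.
So PexS is produced and active.
Quinate is absent, so QilQ is active.
Autoinducer-2 is absent, so JalB is inactive.
No repressor is bound and QilQ is active, so *yilN* is transcribed.
So YilN is produced and active.
No repressor is bound and YilN is active, so *dulA* is transcribed.
So DulA is produced and active.
No repressor is bound and PexS and DulA are active, so *cilT* is transcribed.
So CilT is produced and active.
CilM is produced constitutively and is active.
With repressor CilM bound, *kepB* is not transcribed.
So KepB is not produced.
No repressor is bound and CilT is active, so *morF* is transcribed.
So MorF is produced and active.
No repressor is bound and MorF is active, so *morW* is transcribed.

ON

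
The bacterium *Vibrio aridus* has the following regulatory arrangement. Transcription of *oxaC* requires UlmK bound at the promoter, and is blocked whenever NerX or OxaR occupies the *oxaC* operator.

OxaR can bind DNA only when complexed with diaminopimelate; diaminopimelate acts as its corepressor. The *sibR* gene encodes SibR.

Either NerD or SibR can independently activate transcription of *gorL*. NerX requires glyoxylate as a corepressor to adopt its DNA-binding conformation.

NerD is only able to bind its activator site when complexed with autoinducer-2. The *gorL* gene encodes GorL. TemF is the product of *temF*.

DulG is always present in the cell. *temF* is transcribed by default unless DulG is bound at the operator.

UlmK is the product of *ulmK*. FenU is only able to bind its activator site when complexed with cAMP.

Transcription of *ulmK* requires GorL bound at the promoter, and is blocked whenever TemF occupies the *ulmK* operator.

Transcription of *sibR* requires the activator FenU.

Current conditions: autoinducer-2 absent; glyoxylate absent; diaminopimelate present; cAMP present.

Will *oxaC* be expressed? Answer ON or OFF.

OFF

DulG is produced constitutively and is active.
With repressor DulG bound, *temF* is not transcribed.
So TemF is not produced.
Autoinducer-2 is absent, so NerD is inactive.
cAMP is present, so FenU is active.
No repressor is bound and FenU is active, so *sibR* is transcribed.
So SibR is produced and active.
Activator SibR is present, so *gorL* is transcribed.
So GorL is produced and active.
No repressor is bound and GorL is active, so *ulmK* is transcribed.
So UlmK is produced and active.
Glyoxylate is absent, so NerX is inactive.
Diaminopimelate is present, so OxaR is active.
With repressor OxaR bound, *oxaC* is not transcribed.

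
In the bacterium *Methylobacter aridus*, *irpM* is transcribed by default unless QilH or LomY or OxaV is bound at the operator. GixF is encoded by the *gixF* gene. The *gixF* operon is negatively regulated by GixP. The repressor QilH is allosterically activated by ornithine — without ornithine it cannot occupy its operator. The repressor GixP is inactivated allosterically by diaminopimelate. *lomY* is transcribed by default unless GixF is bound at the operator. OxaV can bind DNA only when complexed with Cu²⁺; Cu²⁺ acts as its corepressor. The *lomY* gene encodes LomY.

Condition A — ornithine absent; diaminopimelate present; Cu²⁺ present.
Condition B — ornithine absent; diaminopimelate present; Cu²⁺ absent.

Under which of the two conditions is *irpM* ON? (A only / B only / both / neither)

B only

Condition A:
Ornithine is absent, so QilH is inactive.
Diaminopimelate is present, so GixP is inactive.
With no repressor bound, *gixF* is transcribed.
So GixF is produced and active.
With repressor GixF bound, *lomY* is not transcribed.
So LomY is not produced.
Cu²⁺ is present, so OxaV is active.
With repressor OxaV bound, *irpM* is not transcribed.
→ *irpM* is OFF in A.
Condition B:
Ornithine is absent, so QilH is inactive.
Diaminopimelate is present, so GixP is inactive.
With no repressor bound, *gixF* is transcribed.
So GixF is produced and active.
With repressor GixF bound, *lomY* is not transcribed.
So LomY is not produced.
Cu²⁺ is absent, so OxaV is inactive.
With no repressor bound, *irpM* is transcribed.
→ *irpM* is ON in B.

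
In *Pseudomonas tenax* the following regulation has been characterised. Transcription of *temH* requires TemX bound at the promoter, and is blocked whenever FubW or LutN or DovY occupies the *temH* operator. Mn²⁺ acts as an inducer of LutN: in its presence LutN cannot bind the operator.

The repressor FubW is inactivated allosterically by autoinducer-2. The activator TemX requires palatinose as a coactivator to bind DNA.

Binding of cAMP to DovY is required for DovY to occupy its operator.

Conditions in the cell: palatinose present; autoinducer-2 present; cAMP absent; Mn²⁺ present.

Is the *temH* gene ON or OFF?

Autoinducer-2 is present, so FubW is inactive.
Palatinose is present, so TemX is active.
Mn²⁺ is present, so LutN is inactive.
cAMP is absent, so DovY is inactive.
No repressor is bound and TemX is active, so *temH* is transcribed.

ON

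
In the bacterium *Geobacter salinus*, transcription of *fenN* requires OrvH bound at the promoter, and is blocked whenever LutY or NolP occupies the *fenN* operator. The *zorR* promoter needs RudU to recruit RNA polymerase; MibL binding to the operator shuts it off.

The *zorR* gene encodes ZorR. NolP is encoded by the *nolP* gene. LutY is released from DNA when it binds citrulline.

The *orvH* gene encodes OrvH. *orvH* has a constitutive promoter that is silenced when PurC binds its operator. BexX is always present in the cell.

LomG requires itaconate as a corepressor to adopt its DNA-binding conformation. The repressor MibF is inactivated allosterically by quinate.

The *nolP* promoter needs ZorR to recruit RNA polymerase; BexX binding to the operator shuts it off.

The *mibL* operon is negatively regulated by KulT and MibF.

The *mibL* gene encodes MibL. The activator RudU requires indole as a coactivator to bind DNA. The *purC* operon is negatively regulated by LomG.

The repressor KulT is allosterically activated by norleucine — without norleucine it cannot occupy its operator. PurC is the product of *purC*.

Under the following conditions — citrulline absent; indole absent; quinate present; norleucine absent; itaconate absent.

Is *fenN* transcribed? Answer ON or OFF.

Citrulline is absent, so LutY is active.
BexX is produced constitutively and is active.
Indole is absent, so RudU is inactive.
Norleucine is absent, so KulT is inactive.
Quinate is present, so MibF is inactive.
With no repressor bound, *mibL* is transcribed.
So MibL is produced and active.
With repressor MibL bound, *zorR* is not transcribed.
So ZorR is not produced.
With repressor BexX bound, *nolP* is not transcribed.
So NolP is not produced.
Itaconate is absent, so LomG is inactive.
With no repressor bound, *purC* is transcribed.
So PurC is produced and active.
With repressor PurC bound, *orvH* is not transcribed.
So OrvH is not produced.
With repressor LutY bound, *fenN* is not transcribed.

OFF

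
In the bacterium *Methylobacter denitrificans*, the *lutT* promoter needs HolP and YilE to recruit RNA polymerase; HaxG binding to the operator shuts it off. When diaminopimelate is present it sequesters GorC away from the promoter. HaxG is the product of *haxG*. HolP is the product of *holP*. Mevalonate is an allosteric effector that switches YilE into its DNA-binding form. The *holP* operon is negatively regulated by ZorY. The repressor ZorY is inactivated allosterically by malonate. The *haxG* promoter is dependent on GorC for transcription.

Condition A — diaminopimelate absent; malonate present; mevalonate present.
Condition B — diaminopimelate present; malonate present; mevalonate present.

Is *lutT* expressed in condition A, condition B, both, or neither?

B only

Condition A:
Diaminopimelate is absent, so GorC is active.
No repressor is bound and GorC is active, so *haxG* is transcribed.
So HaxG is produced and active.
Malonate is present, so ZorY is inactive.
With no repressor bound, *holP* is transcribed.
So HolP is produced and active.
Mevalonate is present, so YilE is active.
With repressor HaxG bound, *lutT* is not transcribed.
→ *lutT* is OFF in A.
Condition B:
Diaminopimelate is present, so GorC is inactive.
Required activator GorC is absent, so *haxG* is not transcribed.
So HaxG is not produced.
Malonate is present, so ZorY is inactive.
With no repressor bound, *holP* is transcribed.
So HolP is produced and active.
Mevalonate is present, so YilE is active.
No repressor is bound and HolP and YilE are active, so *lutT* is transcribed.
→ *lutT* is ON in B.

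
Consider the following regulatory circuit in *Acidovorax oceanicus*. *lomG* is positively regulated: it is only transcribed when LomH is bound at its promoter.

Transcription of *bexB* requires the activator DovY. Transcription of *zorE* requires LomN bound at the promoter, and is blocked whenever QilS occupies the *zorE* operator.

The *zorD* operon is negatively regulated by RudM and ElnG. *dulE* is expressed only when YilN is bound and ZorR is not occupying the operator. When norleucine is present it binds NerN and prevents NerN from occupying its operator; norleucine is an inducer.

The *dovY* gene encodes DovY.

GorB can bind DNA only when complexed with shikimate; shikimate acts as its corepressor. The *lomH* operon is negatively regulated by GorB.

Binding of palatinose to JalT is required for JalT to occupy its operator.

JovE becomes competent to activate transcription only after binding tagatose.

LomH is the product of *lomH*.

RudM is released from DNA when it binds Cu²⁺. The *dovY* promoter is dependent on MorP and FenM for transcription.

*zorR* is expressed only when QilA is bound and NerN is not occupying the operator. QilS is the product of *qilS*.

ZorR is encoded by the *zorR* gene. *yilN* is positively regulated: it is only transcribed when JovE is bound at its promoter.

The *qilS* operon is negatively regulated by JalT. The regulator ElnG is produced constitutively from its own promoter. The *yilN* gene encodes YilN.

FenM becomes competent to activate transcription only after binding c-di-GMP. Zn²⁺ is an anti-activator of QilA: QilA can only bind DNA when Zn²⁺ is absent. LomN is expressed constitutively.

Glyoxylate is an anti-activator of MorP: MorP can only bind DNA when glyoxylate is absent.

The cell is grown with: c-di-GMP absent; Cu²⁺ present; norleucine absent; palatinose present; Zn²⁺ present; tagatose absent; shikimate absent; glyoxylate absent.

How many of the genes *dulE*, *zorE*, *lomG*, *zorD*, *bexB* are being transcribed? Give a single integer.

Tagatose is absent, so JovE is inactive.
Required activator JovE is absent, so *yilN* is not transcribed.
So YilN is not produced.
Zn²⁺ is present, so QilA is inactive.
Norleucine is absent, so NerN is active.
With repressor NerN bound, *zorR* is not transcribed.
So ZorR is not produced.
Required activator YilN is absent, so *dulE* is not transcribed.
→ *dulE* is OFF.
Palatinose is present, so JalT is active.
With repressor JalT bound, *qilS* is not transcribed.
So QilS is not produced.
LomN is produced constitutively and is active.
No repressor is bound and LomN is active, so *zorE* is transcribed.
→ *zorE* is ON.
Shikimate is absent, so GorB is inactive.
With no repressor bound, *lomH* is transcribed.
So LomH is produced and active.
No repressor is bound and LomH is active, so *lomG* is transcribed.
→ *lomG* is ON.
Cu²⁺ is present, so RudM is inactive.
ElnG is produced constitutively and is active.
With repressor ElnG bound, *zorD* is not transcribed.
→ *zorD* is OFF.
Glyoxylate is absent, so MorP is active.
c-di-GMP is absent, so FenM is inactive.
Required activator FenM is absent, so *dovY* is not transcribed.
So DovY is not produced.
Required activator DovY is absent, so *bexB* is not transcribed.
→ *bexB* is OFF.
2 of the 5 genes are transcribed.

2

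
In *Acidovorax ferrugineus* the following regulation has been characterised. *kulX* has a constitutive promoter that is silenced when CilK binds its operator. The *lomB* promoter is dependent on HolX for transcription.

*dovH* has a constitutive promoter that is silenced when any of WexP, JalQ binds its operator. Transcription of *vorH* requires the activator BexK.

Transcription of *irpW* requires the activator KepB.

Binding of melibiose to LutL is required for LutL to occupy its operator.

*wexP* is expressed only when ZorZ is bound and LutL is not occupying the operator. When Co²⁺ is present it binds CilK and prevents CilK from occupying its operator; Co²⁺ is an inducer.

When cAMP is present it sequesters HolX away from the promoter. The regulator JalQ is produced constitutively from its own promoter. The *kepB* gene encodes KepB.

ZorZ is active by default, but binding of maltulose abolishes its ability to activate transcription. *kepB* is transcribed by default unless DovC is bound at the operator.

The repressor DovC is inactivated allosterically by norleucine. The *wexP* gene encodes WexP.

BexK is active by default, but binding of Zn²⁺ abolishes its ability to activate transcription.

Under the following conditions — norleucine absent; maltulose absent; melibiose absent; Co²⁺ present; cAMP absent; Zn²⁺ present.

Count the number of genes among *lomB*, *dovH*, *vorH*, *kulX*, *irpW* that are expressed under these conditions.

cAMP is absent, so HolX is active.
No repressor is bound and HolX is active, so *lomB* is transcribed.
→ *lomB* is ON.
Melibiose is absent, so LutL is inactive.
Maltulose is absent, so ZorZ is active.
No repressor is bound and ZorZ is active, so *wexP* is transcribed.
So WexP is produced and active.
JalQ is produced constitutively and is active.
With repressor WexP bound, *dovH* is not transcribed.
→ *dovH* is OFF.
Zn²⁺ is present, so BexK is inactive.
Required activator BexK is absent, so *vorH* is not transcribed.
→ *vorH* is OFF.
Co²⁺ is present, so CilK is inactive.
With no repressor bound, *kulX* is transcribed.
→ *kulX* is ON.
Norleucine is absent, so DovC is active.
With repressor DovC bound, *kepB* is not transcribed.
So KepB is not produced.
Required activator KepB is absent, so *irpW* is not transcribed.
→ *irpW* is OFF.
2 of the 5 genes are transcribed.

2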